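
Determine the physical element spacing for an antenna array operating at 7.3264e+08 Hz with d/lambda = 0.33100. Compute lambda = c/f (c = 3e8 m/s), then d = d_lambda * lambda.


lambda = c / f = 3.0000e+08 / 7.3264e+08 = 0.4094781 m
d = 0.33100 * 0.4094781 = 0.1355 m

0.1355 m


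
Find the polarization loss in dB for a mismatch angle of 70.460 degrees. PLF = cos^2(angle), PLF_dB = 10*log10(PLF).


PLF_linear = cos^2(70.460 deg) = 0.1118667
PLF_dB = 10 * log10(0.1118667) = -9.513 dB

-9.513 dB


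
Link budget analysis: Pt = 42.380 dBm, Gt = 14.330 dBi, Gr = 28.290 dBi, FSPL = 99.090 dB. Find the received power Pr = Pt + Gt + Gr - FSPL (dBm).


Pr = 42.380 + 14.330 + 28.290 - 99.090 = -14.09 dBm

-14.09 dBm


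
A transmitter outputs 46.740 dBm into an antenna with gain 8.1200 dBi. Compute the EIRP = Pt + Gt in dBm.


EIRP = Pt + Gt = 46.740 + 8.1200 = 54.86 dBm

54.86 dBm


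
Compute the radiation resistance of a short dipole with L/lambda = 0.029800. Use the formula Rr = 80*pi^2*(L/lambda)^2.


Rr = 80 * pi^2 * (0.029800)^2 = 80 * 9.869604 * 8.880400e-04 = 0.7012 ohm

0.7012 ohm


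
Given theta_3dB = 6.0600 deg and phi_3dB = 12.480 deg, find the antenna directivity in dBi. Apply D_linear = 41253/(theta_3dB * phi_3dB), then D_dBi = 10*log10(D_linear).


D_linear = 41253 / (6.0600 * 12.480) = 545.4668
D_dBi = 10 * log10(545.4668) = 27.37 dBi

27.37 dBi


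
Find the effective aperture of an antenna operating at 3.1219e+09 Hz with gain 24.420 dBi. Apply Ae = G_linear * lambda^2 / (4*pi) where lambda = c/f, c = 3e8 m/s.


lambda = c / f = 3.0000e+08 / 3.1219e+09 = 0.09609533 m
G_linear = 10^(24.420/10) = 276.6942
Ae = G_linear * lambda^2 / (4*pi) = 276.6942 * 0.09609533^2 / (4*pi) = 0.2033 m^2

0.2033 m^2


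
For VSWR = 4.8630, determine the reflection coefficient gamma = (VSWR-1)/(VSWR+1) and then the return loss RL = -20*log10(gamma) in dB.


gamma = (4.8630 - 1) / (4.8630 + 1) = 0.6588777
RL = -20 * log10(0.6588777) = 3.624 dB

3.624 dB


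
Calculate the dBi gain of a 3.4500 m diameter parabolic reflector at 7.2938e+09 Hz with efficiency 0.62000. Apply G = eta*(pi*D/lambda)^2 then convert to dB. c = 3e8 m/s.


lambda = c / f = 3.0000e+08 / 7.2938e+09 = 0.04113082 m
G_linear = 0.62000 * (pi * 3.4500 / 0.04113082)^2 = 43052.15
G_dBi = 10 * log10(43052.15) = 46.34 dBi

46.34 dBi


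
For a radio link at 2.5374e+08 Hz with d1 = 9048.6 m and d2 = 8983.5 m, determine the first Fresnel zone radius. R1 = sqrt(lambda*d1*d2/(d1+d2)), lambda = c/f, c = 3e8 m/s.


lambda = c / f = 3.0000e+08 / 2.5374e+08 = 1.182313 m
R1 = sqrt(1.182313 * 9048.6 * 8983.5 / (9048.6 + 8983.5)) = 73.01 m

73.01 m


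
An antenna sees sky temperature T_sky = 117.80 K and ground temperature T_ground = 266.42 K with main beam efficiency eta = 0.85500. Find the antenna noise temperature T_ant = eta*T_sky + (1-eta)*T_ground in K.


T_ant = 0.85500 * 117.80 + (1 - 0.85500) * 266.42 = 139.3 K

139.3 K


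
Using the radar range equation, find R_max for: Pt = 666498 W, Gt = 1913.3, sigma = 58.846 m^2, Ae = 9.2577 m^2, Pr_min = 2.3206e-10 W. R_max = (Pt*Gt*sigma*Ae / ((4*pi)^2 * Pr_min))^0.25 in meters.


R^4 = 666498*1913.3*58.846*9.2577 / ((4*pi)^2 * 2.3206e-10) = 1.895754e+19
R_max = 1.895754e+19^0.25 = 65985 m

65985 m


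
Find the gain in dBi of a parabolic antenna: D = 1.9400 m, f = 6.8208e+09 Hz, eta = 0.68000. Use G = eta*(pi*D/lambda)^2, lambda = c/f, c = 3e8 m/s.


lambda = c / f = 3.0000e+08 / 6.8208e+09 = 0.04398311 m
G_linear = 0.68000 * (pi * 1.9400 / 0.04398311)^2 = 13056.91
G_dBi = 10 * log10(13056.91) = 41.16 dBi

41.16 dBi


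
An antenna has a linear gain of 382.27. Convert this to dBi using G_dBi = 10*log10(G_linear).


G_dBi = 10 * log10(382.27) = 25.82 dBi

25.82 dBi


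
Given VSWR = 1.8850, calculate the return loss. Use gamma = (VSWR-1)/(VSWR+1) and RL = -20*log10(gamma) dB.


gamma = (1.8850 - 1) / (1.8850 + 1) = 0.3067591
RL = -20 * log10(0.3067591) = 10.26 dB

10.26 dB


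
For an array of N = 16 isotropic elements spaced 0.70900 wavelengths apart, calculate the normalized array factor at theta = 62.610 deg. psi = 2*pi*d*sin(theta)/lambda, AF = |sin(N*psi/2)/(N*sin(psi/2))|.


psi = 2*pi*0.70900*sin(62.610 deg) = 3.955379 rad
AF = |sin(16*3.955379/2) / (16*sin(3.955379/2))| = 0.01532

0.01532


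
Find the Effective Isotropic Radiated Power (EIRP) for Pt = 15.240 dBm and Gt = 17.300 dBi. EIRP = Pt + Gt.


EIRP = Pt + Gt = 15.240 + 17.300 = 32.54 dBm

32.54 dBm


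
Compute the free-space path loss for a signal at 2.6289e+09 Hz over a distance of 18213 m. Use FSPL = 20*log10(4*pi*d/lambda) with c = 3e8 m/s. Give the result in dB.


lambda = c / f = 3.0000e+08 / 2.6289e+09 = 0.1141162 m
FSPL = 20 * log10(4*pi*18213/0.1141162) = 126.0 dB

126.0 dB


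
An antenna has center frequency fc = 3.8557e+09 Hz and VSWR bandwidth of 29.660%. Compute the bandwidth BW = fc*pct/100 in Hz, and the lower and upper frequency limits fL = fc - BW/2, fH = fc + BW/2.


BW = 3.8557e+09 * 29.660/100 = 1.143601e+09 Hz
fL = 3.8557e+09 - 1.143601e+09/2 = 3.284e+09 Hz
fH = 3.8557e+09 + 1.143601e+09/2 = 4.428e+09 Hz

BW=1.144e+09 Hz, fL=3.284e+09 Hz, fH=4.428e+09 Hz


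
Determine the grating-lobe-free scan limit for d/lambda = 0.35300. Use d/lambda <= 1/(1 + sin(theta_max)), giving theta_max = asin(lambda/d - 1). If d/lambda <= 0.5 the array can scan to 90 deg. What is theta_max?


lambda/d - 1 = 1/0.35300 - 1 = 1.832861 >= 1
d/lambda <= 0.5, so the array can scan to endfire without grating lobes: theta_max = 90 deg

90 deg


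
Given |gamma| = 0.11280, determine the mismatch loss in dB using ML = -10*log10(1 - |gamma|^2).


ML = -10 * log10(1 - 0.11280^2) = -10 * log10(0.98727616) = 0.05561 dB

0.05561 dB


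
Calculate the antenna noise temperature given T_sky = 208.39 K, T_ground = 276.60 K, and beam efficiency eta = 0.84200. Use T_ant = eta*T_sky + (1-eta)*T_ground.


T_ant = 0.84200 * 208.39 + (1 - 0.84200) * 276.60 = 219.2 K

219.2 K


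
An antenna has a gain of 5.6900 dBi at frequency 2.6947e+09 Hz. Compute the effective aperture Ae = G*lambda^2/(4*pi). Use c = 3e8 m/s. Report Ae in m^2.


lambda = c / f = 3.0000e+08 / 2.6947e+09 = 0.1113296 m
G_linear = 10^(5.6900/10) = 3.706807
Ae = G_linear * lambda^2 / (4*pi) = 3.706807 * 0.1113296^2 / (4*pi) = 3.656e-03 m^2

3.656e-03 m^2


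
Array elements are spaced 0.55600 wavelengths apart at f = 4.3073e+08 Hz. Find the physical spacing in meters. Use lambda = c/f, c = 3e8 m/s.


lambda = c / f = 3.0000e+08 / 4.3073e+08 = 0.6964920 m
d = 0.55600 * 0.6964920 = 0.3872 m

0.3872 m


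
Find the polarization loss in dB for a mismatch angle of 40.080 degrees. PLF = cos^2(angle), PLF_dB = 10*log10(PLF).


PLF_linear = cos^2(40.080 deg) = 0.5854487
PLF_dB = 10 * log10(0.5854487) = -2.325 dB

-2.325 dB


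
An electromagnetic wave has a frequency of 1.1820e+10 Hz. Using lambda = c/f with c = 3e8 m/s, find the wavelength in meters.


lambda = c / f = 3.0000e+08 / 1.1820e+10 = 0.02538 m

0.02538 m


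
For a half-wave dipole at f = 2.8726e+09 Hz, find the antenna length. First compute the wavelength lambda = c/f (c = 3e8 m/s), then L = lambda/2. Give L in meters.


lambda = c / f = 3.0000e+08 / 2.8726e+09 = 0.1044350 m
L = lambda / 2 = 0.1044350 / 2 = 0.05222 m

0.05222 m


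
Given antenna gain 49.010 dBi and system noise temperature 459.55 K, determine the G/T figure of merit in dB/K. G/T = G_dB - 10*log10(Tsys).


G/T = 49.010 - 10*log10(459.55) = 49.010 - 26.62333 = 22.39 dB/K

22.39 dB/K


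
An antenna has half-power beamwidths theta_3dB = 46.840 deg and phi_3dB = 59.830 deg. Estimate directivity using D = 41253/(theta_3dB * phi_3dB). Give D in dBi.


D_linear = 41253 / (46.840 * 59.830) = 14.72040
D_dBi = 10 * log10(14.72040) = 11.68 dBi

11.68 dBi


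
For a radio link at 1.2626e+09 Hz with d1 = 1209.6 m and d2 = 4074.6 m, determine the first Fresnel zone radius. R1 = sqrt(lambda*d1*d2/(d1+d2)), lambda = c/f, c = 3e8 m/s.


lambda = c / f = 3.0000e+08 / 1.2626e+09 = 0.2376049 m
R1 = sqrt(0.2376049 * 1209.6 * 4074.6 / (1209.6 + 4074.6)) = 14.89 m

14.89 m


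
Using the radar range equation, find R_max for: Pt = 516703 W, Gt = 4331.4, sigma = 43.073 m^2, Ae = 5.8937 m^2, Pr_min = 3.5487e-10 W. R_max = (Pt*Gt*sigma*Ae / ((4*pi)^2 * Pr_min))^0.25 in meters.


R^4 = 516703*4331.4*43.073*5.8937 / ((4*pi)^2 * 3.5487e-10) = 1.013849e+19
R_max = 1.013849e+19^0.25 = 56428 m

56428 m


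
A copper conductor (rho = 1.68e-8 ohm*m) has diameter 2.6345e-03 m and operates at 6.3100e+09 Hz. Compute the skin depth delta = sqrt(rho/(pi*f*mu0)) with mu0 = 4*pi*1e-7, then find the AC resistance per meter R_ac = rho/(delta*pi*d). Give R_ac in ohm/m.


delta = sqrt(1.68e-8 / (pi * 6.3100e+09 * 4*pi*1e-7)) = 8.212211e-07 m
R_ac = 1.68e-8 / (8.212211e-07 * pi * 2.6345e-03) = 2.472 ohm/m

2.472 ohm/m


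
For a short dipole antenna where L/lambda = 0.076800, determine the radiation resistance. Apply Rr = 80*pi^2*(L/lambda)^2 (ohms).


Rr = 80 * pi^2 * (0.076800)^2 = 80 * 9.869604 * 5.898240e-03 = 4.657 ohm

4.657 ohm


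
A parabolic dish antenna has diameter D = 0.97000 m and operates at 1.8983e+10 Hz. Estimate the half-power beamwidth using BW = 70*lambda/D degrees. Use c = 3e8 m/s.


lambda = c / f = 3.0000e+08 / 1.8983e+10 = 0.01580361 m
BW = 70 * 0.01580361 / 0.97000 = 1.140 deg

1.140 deg


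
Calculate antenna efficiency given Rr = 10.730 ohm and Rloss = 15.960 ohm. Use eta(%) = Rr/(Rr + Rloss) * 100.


eta = 10.730 / (10.730 + 15.960) * 100 = 40.20%

40.20%


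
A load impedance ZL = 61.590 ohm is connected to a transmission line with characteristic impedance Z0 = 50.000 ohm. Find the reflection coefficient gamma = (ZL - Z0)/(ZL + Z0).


gamma = (61.590 - 50.000) / (61.590 + 50.000) = 0.1039

0.1039


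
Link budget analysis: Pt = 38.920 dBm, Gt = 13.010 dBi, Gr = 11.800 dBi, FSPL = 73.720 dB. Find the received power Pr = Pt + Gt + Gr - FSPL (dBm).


Pr = 38.920 + 13.010 + 11.800 - 73.720 = -9.99 dBm

-9.99 dBm


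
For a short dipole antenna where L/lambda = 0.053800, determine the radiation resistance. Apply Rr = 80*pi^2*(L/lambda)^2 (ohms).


Rr = 80 * pi^2 * (0.053800)^2 = 80 * 9.869604 * 2.894440e-03 = 2.285 ohm

2.285 ohm


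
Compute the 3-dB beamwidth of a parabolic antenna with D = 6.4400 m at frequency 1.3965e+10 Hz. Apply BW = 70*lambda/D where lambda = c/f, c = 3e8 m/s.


lambda = c / f = 3.0000e+08 / 1.3965e+10 = 0.02148228 m
BW = 70 * 0.02148228 / 6.4400 = 0.2335 deg

0.2335 deg


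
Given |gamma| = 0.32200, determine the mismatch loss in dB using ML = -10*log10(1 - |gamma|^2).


ML = -10 * log10(1 - 0.32200^2) = -10 * log10(0.896316) = 0.4754 dB

0.4754 dB


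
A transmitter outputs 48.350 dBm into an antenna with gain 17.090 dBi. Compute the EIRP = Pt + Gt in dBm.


EIRP = Pt + Gt = 48.350 + 17.090 = 65.44 dBm

65.44 dBm


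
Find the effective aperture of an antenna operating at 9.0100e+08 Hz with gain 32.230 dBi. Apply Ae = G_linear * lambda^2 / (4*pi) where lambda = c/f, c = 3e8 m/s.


lambda = c / f = 3.0000e+08 / 9.0100e+08 = 0.3329634 m
G_linear = 10^(32.230/10) = 1671.091
Ae = G_linear * lambda^2 / (4*pi) = 1671.091 * 0.3329634^2 / (4*pi) = 14.74 m^2

14.74 m^2


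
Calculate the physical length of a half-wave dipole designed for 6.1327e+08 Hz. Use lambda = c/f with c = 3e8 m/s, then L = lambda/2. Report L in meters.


lambda = c / f = 3.0000e+08 / 6.1327e+08 = 0.4891809 m
L = lambda / 2 = 0.4891809 / 2 = 0.2446 m

0.2446 m


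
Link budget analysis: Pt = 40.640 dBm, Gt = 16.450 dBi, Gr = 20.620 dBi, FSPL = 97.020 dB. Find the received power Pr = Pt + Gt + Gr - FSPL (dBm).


Pr = 40.640 + 16.450 + 20.620 - 97.020 = -19.31 dBm

-19.31 dBm


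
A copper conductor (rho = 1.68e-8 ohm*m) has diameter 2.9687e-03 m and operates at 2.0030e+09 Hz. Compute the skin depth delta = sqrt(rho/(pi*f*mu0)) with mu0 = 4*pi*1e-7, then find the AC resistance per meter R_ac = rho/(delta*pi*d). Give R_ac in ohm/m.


delta = sqrt(1.68e-8 / (pi * 2.0030e+09 * 4*pi*1e-7)) = 1.457586e-06 m
R_ac = 1.68e-8 / (1.457586e-06 * pi * 2.9687e-03) = 1.236 ohm/m

1.236 ohm/m


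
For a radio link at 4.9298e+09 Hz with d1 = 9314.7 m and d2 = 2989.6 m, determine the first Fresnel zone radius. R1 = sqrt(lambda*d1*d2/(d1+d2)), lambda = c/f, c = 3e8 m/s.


lambda = c / f = 3.0000e+08 / 4.9298e+09 = 0.06085440 m
R1 = sqrt(0.06085440 * 9314.7 * 2989.6 / (9314.7 + 2989.6)) = 11.74 m

11.74 m


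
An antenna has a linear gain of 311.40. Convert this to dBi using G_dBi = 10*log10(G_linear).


G_dBi = 10 * log10(311.40) = 24.93 dBi

24.93 dBi


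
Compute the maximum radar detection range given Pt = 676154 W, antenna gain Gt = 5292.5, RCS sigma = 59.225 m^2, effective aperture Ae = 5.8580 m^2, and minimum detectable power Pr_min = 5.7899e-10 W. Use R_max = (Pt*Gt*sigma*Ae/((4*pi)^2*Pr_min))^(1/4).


R^4 = 676154*5292.5*59.225*5.8580 / ((4*pi)^2 * 5.7899e-10) = 1.357907e+19
R_max = 1.357907e+19^0.25 = 60704 m

60704 m


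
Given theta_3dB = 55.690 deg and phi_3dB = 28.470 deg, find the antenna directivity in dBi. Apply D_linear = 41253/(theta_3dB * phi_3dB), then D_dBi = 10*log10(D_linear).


D_linear = 41253 / (55.690 * 28.470) = 26.01902
D_dBi = 10 * log10(26.01902) = 14.15 dBi

14.15 dBi


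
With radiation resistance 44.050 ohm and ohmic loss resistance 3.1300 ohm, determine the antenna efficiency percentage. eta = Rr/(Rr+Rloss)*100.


eta = 44.050 / (44.050 + 3.1300) * 100 = 93.37%

93.37%


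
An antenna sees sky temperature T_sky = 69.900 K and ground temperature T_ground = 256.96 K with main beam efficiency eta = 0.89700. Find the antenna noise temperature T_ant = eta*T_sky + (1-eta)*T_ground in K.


T_ant = 0.89700 * 69.900 + (1 - 0.89700) * 256.96 = 89.17 K

89.17 K


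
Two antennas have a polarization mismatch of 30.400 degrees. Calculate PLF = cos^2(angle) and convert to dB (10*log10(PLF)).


PLF_linear = cos^2(30.400 deg) = 0.7439298
PLF_dB = 10 * log10(0.7439298) = -1.285 dB

-1.285 dB


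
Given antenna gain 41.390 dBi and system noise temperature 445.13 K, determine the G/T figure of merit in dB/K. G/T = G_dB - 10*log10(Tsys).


G/T = 41.390 - 10*log10(445.13) = 41.390 - 26.48487 = 14.91 dB/K

14.91 dB/K


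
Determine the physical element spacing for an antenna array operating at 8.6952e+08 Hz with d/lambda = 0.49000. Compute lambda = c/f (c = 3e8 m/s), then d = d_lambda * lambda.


lambda = c / f = 3.0000e+08 / 8.6952e+08 = 0.3450179 m
d = 0.49000 * 0.3450179 = 0.1691 m

0.1691 m


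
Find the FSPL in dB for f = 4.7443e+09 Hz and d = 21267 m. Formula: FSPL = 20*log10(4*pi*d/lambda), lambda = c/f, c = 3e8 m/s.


lambda = c / f = 3.0000e+08 / 4.7443e+09 = 0.06323378 m
FSPL = 20 * log10(4*pi*21267/0.06323378) = 132.5 dB

132.5 dB


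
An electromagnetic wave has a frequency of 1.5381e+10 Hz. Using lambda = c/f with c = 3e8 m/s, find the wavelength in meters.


lambda = c / f = 3.0000e+08 / 1.5381e+10 = 0.01950 m

0.01950 m


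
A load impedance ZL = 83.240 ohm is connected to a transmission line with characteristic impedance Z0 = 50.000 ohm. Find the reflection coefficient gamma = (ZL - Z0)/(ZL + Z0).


gamma = (83.240 - 50.000) / (83.240 + 50.000) = 0.2495

0.2495


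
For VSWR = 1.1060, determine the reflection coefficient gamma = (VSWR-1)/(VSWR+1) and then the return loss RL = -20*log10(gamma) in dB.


gamma = (1.1060 - 1) / (1.1060 + 1) = 0.05033238
RL = -20 * log10(0.05033238) = 25.96 dB

25.96 dB


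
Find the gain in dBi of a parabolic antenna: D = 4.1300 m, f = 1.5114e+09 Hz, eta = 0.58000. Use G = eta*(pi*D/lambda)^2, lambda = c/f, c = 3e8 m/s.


lambda = c / f = 3.0000e+08 / 1.5114e+09 = 0.1984915 m
G_linear = 0.58000 * (pi * 4.1300 / 0.1984915)^2 = 2478.244
G_dBi = 10 * log10(2478.244) = 33.94 dBi

33.94 dBi


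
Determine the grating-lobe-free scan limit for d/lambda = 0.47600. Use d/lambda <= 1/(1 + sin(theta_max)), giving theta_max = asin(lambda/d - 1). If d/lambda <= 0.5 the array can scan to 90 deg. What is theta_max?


lambda/d - 1 = 1/0.47600 - 1 = 1.100840 >= 1
d/lambda <= 0.5, so the array can scan to endfire without grating lobes: theta_max = 90 deg

90 deg


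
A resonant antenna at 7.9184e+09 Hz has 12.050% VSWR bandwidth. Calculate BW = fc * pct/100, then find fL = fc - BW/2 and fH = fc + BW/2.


BW = 7.9184e+09 * 12.050/100 = 9.541672e+08 Hz
fL = 7.9184e+09 - 9.541672e+08/2 = 7.441e+09 Hz
fH = 7.9184e+09 + 9.541672e+08/2 = 8.395e+09 Hz

BW=9.542e+08 Hz, fL=7.441e+09 Hz, fH=8.395e+09 Hz


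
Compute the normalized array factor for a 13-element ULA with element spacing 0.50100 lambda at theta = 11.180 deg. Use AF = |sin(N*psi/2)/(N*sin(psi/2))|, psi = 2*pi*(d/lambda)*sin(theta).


psi = 2*pi*0.50100*sin(11.180 deg) = 0.6103477 rad
AF = |sin(13*0.6103477/2) / (13*sin(0.6103477/2))| = 0.1882

0.1882


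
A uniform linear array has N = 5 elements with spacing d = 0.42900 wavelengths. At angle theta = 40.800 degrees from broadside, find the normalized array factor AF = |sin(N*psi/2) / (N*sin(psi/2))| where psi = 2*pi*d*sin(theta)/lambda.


psi = 2*pi*0.42900*sin(40.800 deg) = 1.761286 rad
AF = |sin(5*1.761286/2) / (5*sin(1.761286/2))| = 0.2471

0.2471


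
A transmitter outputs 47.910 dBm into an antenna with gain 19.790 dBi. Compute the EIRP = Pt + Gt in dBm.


EIRP = Pt + Gt = 47.910 + 19.790 = 67.70 dBm

67.70 dBm


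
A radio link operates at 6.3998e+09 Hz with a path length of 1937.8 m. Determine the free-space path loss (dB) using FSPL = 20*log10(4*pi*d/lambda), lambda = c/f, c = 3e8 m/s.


lambda = c / f = 3.0000e+08 / 6.3998e+09 = 0.04687646 m
FSPL = 20 * log10(4*pi*1937.8/0.04687646) = 114.3 dB

114.3 dB


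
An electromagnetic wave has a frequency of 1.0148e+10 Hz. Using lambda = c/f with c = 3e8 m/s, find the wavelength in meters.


lambda = c / f = 3.0000e+08 / 1.0148e+10 = 0.02956 m

0.02956 m


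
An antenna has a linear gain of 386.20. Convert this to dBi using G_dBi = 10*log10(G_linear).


G_dBi = 10 * log10(386.20) = 25.87 dBi

25.87 dBi


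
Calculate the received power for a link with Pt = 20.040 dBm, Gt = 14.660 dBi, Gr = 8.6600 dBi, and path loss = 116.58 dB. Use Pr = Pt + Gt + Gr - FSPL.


Pr = 20.040 + 14.660 + 8.6600 - 116.58 = -73.22 dBm

-73.22 dBm


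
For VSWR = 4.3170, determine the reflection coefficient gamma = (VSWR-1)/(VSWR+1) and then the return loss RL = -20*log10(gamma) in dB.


gamma = (4.3170 - 1) / (4.3170 + 1) = 0.6238480
RL = -20 * log10(0.6238480) = 4.098 dB

4.098 dB


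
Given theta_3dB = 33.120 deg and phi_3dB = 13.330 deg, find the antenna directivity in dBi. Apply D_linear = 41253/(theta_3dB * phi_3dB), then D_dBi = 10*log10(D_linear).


D_linear = 41253 / (33.120 * 13.330) = 93.44048
D_dBi = 10 * log10(93.44048) = 19.71 dBi

19.71 dBi


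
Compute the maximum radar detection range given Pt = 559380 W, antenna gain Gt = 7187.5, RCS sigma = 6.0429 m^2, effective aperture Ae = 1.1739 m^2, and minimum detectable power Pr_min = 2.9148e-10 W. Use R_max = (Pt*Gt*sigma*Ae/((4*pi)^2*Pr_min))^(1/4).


R^4 = 559380*7187.5*6.0429*1.1739 / ((4*pi)^2 * 2.9148e-10) = 6.196305e+17
R_max = 6.196305e+17^0.25 = 28056 m

28056 m


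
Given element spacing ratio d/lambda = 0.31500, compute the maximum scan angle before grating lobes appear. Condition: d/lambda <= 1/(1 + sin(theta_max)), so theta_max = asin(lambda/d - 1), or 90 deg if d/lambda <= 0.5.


lambda/d - 1 = 1/0.31500 - 1 = 2.174603 >= 1
d/lambda <= 0.5, so the array can scan to endfire without grating lobes: theta_max = 90 deg

90 deg


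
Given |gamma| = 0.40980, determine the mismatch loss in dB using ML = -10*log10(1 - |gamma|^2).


ML = -10 * log10(1 - 0.40980^2) = -10 * log10(0.83206396) = 0.7984 dB

0.7984 dB


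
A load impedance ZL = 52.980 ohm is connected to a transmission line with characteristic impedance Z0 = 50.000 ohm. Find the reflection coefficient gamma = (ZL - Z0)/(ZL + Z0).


gamma = (52.980 - 50.000) / (52.980 + 50.000) = 0.02894

0.02894


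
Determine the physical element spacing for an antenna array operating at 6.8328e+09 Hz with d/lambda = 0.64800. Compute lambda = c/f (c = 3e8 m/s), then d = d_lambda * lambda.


lambda = c / f = 3.0000e+08 / 6.8328e+09 = 0.04390587 m
d = 0.64800 * 0.04390587 = 0.02845 m

0.02845 m


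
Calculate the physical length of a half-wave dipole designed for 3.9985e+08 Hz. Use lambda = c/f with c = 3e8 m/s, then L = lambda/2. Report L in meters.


lambda = c / f = 3.0000e+08 / 3.9985e+08 = 0.7502814 m
L = lambda / 2 = 0.7502814 / 2 = 0.3751 m

0.3751 m


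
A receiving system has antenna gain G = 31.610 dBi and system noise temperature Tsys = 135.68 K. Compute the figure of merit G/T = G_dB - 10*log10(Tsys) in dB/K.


G/T = 31.610 - 10*log10(135.68) = 31.610 - 21.32516 = 10.28 dB/K

10.28 dB/K


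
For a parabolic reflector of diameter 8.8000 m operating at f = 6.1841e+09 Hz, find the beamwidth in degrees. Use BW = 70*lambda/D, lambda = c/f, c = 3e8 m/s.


lambda = c / f = 3.0000e+08 / 6.1841e+09 = 0.04851151 m
BW = 70 * 0.04851151 / 8.8000 = 0.3859 deg

0.3859 deg


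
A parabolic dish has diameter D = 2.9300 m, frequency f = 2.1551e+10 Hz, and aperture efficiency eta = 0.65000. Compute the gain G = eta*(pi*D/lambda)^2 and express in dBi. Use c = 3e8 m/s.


lambda = c / f = 3.0000e+08 / 2.1551e+10 = 0.01392047 m
G_linear = 0.65000 * (pi * 2.9300 / 0.01392047)^2 = 284210.8
G_dBi = 10 * log10(284210.8) = 54.54 dBi

54.54 dBi


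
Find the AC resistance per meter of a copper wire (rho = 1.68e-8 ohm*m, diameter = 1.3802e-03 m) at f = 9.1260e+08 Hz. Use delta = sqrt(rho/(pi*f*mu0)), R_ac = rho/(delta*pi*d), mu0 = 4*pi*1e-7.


delta = sqrt(1.68e-8 / (pi * 9.1260e+08 * 4*pi*1e-7)) = 2.159407e-06 m
R_ac = 1.68e-8 / (2.159407e-06 * pi * 1.3802e-03) = 1.794 ohm/m

1.794 ohm/m


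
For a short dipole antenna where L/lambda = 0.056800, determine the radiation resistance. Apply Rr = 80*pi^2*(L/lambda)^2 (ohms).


Rr = 80 * pi^2 * (0.056800)^2 = 80 * 9.869604 * 3.226240e-03 = 2.547 ohm

2.547 ohm


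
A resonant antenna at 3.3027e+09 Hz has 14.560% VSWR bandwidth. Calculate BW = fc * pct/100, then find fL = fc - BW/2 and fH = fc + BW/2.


BW = 3.3027e+09 * 14.560/100 = 4.808731e+08 Hz
fL = 3.3027e+09 - 4.808731e+08/2 = 3.062e+09 Hz
fH = 3.3027e+09 + 4.808731e+08/2 = 3.543e+09 Hz

BW=4.809e+08 Hz, fL=3.062e+09 Hz, fH=3.543e+09 Hz


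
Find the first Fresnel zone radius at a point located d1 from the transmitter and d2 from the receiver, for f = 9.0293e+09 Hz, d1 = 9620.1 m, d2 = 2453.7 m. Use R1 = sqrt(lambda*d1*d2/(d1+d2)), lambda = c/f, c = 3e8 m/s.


lambda = c / f = 3.0000e+08 / 9.0293e+09 = 0.03322517 m
R1 = sqrt(0.03322517 * 9620.1 * 2453.7 / (9620.1 + 2453.7)) = 8.060 m

8.060 m


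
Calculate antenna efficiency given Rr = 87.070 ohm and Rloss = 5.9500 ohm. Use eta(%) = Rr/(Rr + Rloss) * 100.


eta = 87.070 / (87.070 + 5.9500) * 100 = 93.60%

93.60%


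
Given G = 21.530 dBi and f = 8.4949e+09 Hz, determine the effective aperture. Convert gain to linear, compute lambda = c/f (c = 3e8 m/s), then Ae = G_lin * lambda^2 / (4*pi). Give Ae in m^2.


lambda = c / f = 3.0000e+08 / 8.4949e+09 = 0.03531531 m
G_linear = 10^(21.530/10) = 142.2329
Ae = G_linear * lambda^2 / (4*pi) = 142.2329 * 0.03531531^2 / (4*pi) = 0.01412 m^2

0.01412 m^2


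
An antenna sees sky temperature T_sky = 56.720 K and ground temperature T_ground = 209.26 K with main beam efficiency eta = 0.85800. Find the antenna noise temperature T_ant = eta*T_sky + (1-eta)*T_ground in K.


T_ant = 0.85800 * 56.720 + (1 - 0.85800) * 209.26 = 78.38 K

78.38 K


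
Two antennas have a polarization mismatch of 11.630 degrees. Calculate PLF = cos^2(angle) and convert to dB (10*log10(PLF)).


PLF_linear = cos^2(11.630 deg) = 0.9593612
PLF_dB = 10 * log10(0.9593612) = -0.1802 dB

-0.1802 dB


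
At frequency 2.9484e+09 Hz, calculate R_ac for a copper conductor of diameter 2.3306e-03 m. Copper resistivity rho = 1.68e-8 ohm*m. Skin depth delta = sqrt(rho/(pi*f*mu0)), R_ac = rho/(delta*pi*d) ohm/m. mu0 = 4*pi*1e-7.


delta = sqrt(1.68e-8 / (pi * 2.9484e+09 * 4*pi*1e-7)) = 1.201383e-06 m
R_ac = 1.68e-8 / (1.201383e-06 * pi * 2.3306e-03) = 1.910 ohm/m

1.910 ohm/m


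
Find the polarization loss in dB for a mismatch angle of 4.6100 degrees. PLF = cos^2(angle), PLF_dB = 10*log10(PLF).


PLF_linear = cos^2(4.6100 deg) = 0.9935402
PLF_dB = 10 * log10(0.9935402) = -0.02815 dB

-0.02815 dB


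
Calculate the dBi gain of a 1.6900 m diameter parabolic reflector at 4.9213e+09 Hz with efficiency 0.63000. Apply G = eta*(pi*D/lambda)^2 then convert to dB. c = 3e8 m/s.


lambda = c / f = 3.0000e+08 / 4.9213e+09 = 0.06095950 m
G_linear = 0.63000 * (pi * 1.6900 / 0.06095950)^2 = 4778.933
G_dBi = 10 * log10(4778.933) = 36.79 dBi

36.79 dBi


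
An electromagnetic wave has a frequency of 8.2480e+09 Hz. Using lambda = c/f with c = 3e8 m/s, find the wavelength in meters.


lambda = c / f = 3.0000e+08 / 8.2480e+09 = 0.03637 m

0.03637 m


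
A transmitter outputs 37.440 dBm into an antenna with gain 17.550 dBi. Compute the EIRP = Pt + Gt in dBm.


EIRP = Pt + Gt = 37.440 + 17.550 = 54.99 dBm

54.99 dBm


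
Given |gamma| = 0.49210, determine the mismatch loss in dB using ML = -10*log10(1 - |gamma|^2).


ML = -10 * log10(1 - 0.49210^2) = -10 * log10(0.75783759) = 1.204 dB

1.204 dB


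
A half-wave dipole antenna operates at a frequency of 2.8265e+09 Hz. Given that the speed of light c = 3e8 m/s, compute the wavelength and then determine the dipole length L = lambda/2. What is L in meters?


lambda = c / f = 3.0000e+08 / 2.8265e+09 = 0.1061383 m
L = lambda / 2 = 0.1061383 / 2 = 0.05307 m

0.05307 m


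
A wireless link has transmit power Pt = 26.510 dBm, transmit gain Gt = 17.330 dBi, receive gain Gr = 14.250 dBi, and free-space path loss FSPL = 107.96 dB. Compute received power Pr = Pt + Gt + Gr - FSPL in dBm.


Pr = 26.510 + 17.330 + 14.250 - 107.96 = -49.87 dBm

-49.87 dBm


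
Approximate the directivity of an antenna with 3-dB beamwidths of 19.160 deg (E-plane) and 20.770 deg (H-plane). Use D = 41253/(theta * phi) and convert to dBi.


D_linear = 41253 / (19.160 * 20.770) = 103.6629
D_dBi = 10 * log10(103.6629) = 20.16 dBi

20.16 dBi


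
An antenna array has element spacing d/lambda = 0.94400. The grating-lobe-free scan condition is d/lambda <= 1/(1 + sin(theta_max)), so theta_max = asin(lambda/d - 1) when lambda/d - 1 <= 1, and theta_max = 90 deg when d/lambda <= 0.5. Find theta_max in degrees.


lambda/d - 1 = 1/0.94400 - 1 = 0.05932203
theta_max = asin(0.05932203) = 3.401 deg

3.401 deg


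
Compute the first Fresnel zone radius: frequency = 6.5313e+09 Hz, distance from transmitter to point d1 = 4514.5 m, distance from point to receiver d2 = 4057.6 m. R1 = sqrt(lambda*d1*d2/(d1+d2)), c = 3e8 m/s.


lambda = c / f = 3.0000e+08 / 6.5313e+09 = 0.04593266 m
R1 = sqrt(0.04593266 * 4514.5 * 4057.6 / (4514.5 + 4057.6)) = 9.907 m

9.907 m


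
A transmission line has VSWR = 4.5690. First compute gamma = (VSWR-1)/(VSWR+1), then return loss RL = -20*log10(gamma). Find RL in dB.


gamma = (4.5690 - 1) / (4.5690 + 1) = 0.6408691
RL = -20 * log10(0.6408691) = 3.865 dB

3.865 dB


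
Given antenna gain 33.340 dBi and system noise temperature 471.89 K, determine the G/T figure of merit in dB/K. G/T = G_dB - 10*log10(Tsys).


G/T = 33.340 - 10*log10(471.89) = 33.340 - 26.73841 = 6.602 dB/K

6.602 dB/K


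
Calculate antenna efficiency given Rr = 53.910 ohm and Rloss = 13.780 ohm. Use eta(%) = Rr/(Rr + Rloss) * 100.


eta = 53.910 / (53.910 + 13.780) * 100 = 79.64%

79.64%


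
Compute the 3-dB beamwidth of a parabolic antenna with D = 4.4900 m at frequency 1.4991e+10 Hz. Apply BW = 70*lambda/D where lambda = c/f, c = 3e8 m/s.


lambda = c / f = 3.0000e+08 / 1.4991e+10 = 0.02001201 m
BW = 70 * 0.02001201 / 4.4900 = 0.3120 deg

0.3120 deg


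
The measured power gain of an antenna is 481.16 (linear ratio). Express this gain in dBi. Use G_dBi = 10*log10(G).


G_dBi = 10 * log10(481.16) = 26.82 dBi

26.82 dBi


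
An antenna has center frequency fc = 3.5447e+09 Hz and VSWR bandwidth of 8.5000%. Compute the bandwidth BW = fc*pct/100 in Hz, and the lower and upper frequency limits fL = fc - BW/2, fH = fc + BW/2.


BW = 3.5447e+09 * 8.5000/100 = 3.012995e+08 Hz
fL = 3.5447e+09 - 3.012995e+08/2 = 3.394e+09 Hz
fH = 3.5447e+09 + 3.012995e+08/2 = 3.695e+09 Hz

BW=3.013e+08 Hz, fL=3.394e+09 Hz, fH=3.695e+09 Hz


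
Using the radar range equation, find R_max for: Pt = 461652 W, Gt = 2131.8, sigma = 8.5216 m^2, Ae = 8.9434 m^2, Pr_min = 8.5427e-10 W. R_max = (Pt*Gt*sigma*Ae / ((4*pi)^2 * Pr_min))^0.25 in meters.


R^4 = 461652*2131.8*8.5216*8.9434 / ((4*pi)^2 * 8.5427e-10) = 5.559940e+17
R_max = 5.559940e+17^0.25 = 27307 m

27307 m


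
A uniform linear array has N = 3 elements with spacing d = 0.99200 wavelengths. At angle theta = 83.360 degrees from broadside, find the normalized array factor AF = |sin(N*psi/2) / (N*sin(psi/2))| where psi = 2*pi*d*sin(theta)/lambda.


psi = 2*pi*0.99200*sin(83.360 deg) = 6.191111 rad
AF = |sin(3*6.191111/2) / (3*sin(6.191111/2))| = 0.9972

0.9972


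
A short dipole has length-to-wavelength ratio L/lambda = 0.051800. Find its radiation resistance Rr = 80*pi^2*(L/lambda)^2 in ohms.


Rr = 80 * pi^2 * (0.051800)^2 = 80 * 9.869604 * 2.683240e-03 = 2.119 ohm

2.119 ohm


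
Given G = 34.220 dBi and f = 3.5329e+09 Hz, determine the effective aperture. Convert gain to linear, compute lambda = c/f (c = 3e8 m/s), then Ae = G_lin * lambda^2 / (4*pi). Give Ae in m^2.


lambda = c / f = 3.0000e+08 / 3.5329e+09 = 0.08491607 m
G_linear = 10^(34.220/10) = 2642.409
Ae = G_linear * lambda^2 / (4*pi) = 2642.409 * 0.08491607^2 / (4*pi) = 1.516 m^2

1.516 m^2


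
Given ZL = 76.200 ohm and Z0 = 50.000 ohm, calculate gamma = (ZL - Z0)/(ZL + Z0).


gamma = (76.200 - 50.000) / (76.200 + 50.000) = 0.2076

0.2076


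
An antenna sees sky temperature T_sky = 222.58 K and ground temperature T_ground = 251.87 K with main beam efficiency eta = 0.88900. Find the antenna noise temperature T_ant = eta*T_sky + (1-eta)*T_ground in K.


T_ant = 0.88900 * 222.58 + (1 - 0.88900) * 251.87 = 225.8 K

225.8 K


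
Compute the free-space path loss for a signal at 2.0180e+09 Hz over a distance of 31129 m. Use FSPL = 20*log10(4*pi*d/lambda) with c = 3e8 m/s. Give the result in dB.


lambda = c / f = 3.0000e+08 / 2.0180e+09 = 0.1486620 m
FSPL = 20 * log10(4*pi*31129/0.1486620) = 128.4 dB

128.4 dB


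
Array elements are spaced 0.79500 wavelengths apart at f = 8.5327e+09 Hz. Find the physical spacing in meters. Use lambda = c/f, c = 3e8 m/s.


lambda = c / f = 3.0000e+08 / 8.5327e+09 = 0.03515886 m
d = 0.79500 * 0.03515886 = 0.02795 m

0.02795 m


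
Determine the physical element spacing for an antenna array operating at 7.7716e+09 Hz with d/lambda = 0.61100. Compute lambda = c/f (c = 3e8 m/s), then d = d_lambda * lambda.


lambda = c / f = 3.0000e+08 / 7.7716e+09 = 0.03860209 m
d = 0.61100 * 0.03860209 = 0.02359 m

0.02359 m


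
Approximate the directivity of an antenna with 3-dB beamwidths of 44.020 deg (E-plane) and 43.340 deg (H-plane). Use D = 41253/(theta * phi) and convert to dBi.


D_linear = 41253 / (44.020 * 43.340) = 21.62303
D_dBi = 10 * log10(21.62303) = 13.35 dBi

13.35 dBi


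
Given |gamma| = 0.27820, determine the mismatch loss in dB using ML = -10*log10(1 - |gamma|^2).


ML = -10 * log10(1 - 0.27820^2) = -10 * log10(0.92260476) = 0.3498 dB

0.3498 dB


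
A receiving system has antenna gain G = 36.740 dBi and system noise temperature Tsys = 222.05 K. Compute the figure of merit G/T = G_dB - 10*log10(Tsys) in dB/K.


G/T = 36.740 - 10*log10(222.05) = 36.740 - 23.46451 = 13.28 dB/K

13.28 dB/K


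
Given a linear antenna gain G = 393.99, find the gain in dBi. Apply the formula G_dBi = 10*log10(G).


G_dBi = 10 * log10(393.99) = 25.95 dBi

25.95 dBi


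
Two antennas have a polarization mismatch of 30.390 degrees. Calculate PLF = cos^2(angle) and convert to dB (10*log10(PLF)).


PLF_linear = cos^2(30.390 deg) = 0.7440822
PLF_dB = 10 * log10(0.7440822) = -1.284 dB

-1.284 dB


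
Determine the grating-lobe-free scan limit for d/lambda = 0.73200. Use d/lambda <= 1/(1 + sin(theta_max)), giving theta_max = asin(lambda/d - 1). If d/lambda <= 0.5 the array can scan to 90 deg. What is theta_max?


lambda/d - 1 = 1/0.73200 - 1 = 0.3661202
theta_max = asin(0.3661202) = 21.48 deg

21.48 deg


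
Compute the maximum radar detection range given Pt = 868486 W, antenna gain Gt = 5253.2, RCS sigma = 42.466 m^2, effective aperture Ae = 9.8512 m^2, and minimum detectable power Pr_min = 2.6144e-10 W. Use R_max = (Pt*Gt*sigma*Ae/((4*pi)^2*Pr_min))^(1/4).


R^4 = 868486*5253.2*42.466*9.8512 / ((4*pi)^2 * 2.6144e-10) = 4.623017e+19
R_max = 4.623017e+19^0.25 = 82458 m

82458 m


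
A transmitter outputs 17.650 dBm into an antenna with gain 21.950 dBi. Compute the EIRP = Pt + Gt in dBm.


EIRP = Pt + Gt = 17.650 + 21.950 = 39.60 dBm

39.60 dBm


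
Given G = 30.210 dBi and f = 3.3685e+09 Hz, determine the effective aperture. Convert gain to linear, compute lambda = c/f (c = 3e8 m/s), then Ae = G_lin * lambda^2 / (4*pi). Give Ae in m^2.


lambda = c / f = 3.0000e+08 / 3.3685e+09 = 0.08906041 m
G_linear = 10^(30.210/10) = 1049.542
Ae = G_linear * lambda^2 / (4*pi) = 1049.542 * 0.08906041^2 / (4*pi) = 0.6625 m^2

0.6625 m^2


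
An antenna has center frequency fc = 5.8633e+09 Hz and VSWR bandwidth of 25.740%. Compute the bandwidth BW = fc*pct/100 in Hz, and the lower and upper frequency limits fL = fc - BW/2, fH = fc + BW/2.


BW = 5.8633e+09 * 25.740/100 = 1.509213e+09 Hz
fL = 5.8633e+09 - 1.509213e+09/2 = 5.109e+09 Hz
fH = 5.8633e+09 + 1.509213e+09/2 = 6.618e+09 Hz

BW=1.509e+09 Hz, fL=5.109e+09 Hz, fH=6.618e+09 Hz


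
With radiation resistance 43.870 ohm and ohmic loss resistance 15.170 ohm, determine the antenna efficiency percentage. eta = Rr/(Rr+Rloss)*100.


eta = 43.870 / (43.870 + 15.170) * 100 = 74.31%

74.31%


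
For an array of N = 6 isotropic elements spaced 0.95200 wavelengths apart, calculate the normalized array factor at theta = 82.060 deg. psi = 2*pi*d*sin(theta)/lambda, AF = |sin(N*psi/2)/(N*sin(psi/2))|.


psi = 2*pi*0.95200*sin(82.060 deg) = 5.924248 rad
AF = |sin(6*5.924248/2) / (6*sin(5.924248/2))| = 0.8221

0.8221


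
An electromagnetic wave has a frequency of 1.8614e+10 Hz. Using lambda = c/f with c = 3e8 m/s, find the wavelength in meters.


lambda = c / f = 3.0000e+08 / 1.8614e+10 = 0.01612 m

0.01612 m


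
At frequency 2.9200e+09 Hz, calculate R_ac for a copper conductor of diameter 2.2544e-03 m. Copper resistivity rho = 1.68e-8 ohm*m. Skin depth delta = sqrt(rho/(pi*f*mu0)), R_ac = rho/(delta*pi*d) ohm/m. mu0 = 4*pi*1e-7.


delta = sqrt(1.68e-8 / (pi * 2.9200e+09 * 4*pi*1e-7)) = 1.207211e-06 m
R_ac = 1.68e-8 / (1.207211e-06 * pi * 2.2544e-03) = 1.965 ohm/m

1.965 ohm/m


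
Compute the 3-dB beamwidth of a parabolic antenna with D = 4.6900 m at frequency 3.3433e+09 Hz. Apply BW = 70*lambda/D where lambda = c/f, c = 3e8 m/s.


lambda = c / f = 3.0000e+08 / 3.3433e+09 = 0.08973170 m
BW = 70 * 0.08973170 / 4.6900 = 1.339 deg

1.339 deg


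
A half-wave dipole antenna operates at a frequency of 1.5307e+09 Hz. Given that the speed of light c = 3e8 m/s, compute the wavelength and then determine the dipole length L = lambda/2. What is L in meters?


lambda = c / f = 3.0000e+08 / 1.5307e+09 = 0.1959888 m
L = lambda / 2 = 0.1959888 / 2 = 0.09799 m

0.09799 m


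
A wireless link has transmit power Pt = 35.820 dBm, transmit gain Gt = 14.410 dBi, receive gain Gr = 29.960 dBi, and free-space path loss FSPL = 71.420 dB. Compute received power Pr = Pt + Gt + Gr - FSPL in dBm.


Pr = 35.820 + 14.410 + 29.960 - 71.420 = 8.77 dBm

8.77 dBm


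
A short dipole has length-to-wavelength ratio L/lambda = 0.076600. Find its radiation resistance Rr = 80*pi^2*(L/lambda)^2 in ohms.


Rr = 80 * pi^2 * (0.076600)^2 = 80 * 9.869604 * 5.867560e-03 = 4.633 ohm

4.633 ohm


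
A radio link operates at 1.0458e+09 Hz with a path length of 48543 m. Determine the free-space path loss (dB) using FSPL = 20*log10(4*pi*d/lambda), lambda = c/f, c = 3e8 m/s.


lambda = c / f = 3.0000e+08 / 1.0458e+09 = 0.2868617 m
FSPL = 20 * log10(4*pi*48543/0.2868617) = 126.6 dB

126.6 dB


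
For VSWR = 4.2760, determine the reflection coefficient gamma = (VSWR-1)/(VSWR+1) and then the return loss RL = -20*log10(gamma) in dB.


gamma = (4.2760 - 1) / (4.2760 + 1) = 0.6209249
RL = -20 * log10(0.6209249) = 4.139 dB

4.139 dB


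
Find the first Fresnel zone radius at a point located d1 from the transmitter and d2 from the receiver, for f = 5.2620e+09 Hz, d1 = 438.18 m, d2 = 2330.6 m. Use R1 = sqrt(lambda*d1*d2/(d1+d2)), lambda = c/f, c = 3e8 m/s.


lambda = c / f = 3.0000e+08 / 5.2620e+09 = 0.05701254 m
R1 = sqrt(0.05701254 * 438.18 * 2330.6 / (438.18 + 2330.6)) = 4.586 m

4.586 m


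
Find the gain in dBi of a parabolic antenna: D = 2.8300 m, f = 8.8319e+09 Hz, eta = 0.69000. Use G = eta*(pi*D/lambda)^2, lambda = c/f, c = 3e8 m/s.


lambda = c / f = 3.0000e+08 / 8.8319e+09 = 0.03396778 m
G_linear = 0.69000 * (pi * 2.8300 / 0.03396778)^2 = 47270.19
G_dBi = 10 * log10(47270.19) = 46.75 dBi

46.75 dBi


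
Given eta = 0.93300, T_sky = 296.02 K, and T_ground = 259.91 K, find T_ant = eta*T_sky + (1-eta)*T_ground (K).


T_ant = 0.93300 * 296.02 + (1 - 0.93300) * 259.91 = 293.6 K

293.6 K


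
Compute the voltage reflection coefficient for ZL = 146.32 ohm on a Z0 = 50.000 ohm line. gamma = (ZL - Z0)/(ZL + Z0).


gamma = (146.32 - 50.000) / (146.32 + 50.000) = 0.4906

0.4906


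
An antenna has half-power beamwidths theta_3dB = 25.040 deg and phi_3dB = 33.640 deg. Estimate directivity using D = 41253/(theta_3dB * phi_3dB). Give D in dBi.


D_linear = 41253 / (25.040 * 33.640) = 48.97396
D_dBi = 10 * log10(48.97396) = 16.90 dBi

16.90 dBi


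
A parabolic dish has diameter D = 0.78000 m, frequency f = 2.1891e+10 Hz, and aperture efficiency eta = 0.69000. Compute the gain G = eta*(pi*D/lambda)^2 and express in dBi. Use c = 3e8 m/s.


lambda = c / f = 3.0000e+08 / 2.1891e+10 = 0.01370426 m
G_linear = 0.69000 * (pi * 0.78000 / 0.01370426)^2 = 22061.08
G_dBi = 10 * log10(22061.08) = 43.44 dBi

43.44 dBi


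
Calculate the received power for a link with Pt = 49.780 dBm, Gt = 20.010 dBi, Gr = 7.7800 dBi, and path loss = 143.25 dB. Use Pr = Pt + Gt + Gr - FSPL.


Pr = 49.780 + 20.010 + 7.7800 - 143.25 = -65.68 dBm

-65.68 dBm


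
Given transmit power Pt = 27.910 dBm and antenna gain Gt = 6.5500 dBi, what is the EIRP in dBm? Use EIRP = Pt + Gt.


EIRP = Pt + Gt = 27.910 + 6.5500 = 34.46 dBm

34.46 dBm


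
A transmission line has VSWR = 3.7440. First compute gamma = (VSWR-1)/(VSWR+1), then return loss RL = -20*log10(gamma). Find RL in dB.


gamma = (3.7440 - 1) / (3.7440 + 1) = 0.5784148
RL = -20 * log10(0.5784148) = 4.755 dB

4.755 dB


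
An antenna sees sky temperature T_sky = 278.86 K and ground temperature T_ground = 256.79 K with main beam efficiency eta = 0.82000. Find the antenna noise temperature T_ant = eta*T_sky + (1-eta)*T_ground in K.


T_ant = 0.82000 * 278.86 + (1 - 0.82000) * 256.79 = 274.9 K

274.9 K


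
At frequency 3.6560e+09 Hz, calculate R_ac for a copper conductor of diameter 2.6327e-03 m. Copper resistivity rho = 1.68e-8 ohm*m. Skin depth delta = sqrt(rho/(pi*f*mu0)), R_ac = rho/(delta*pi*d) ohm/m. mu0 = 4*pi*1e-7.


delta = sqrt(1.68e-8 / (pi * 3.6560e+09 * 4*pi*1e-7)) = 1.078876e-06 m
R_ac = 1.68e-8 / (1.078876e-06 * pi * 2.6327e-03) = 1.883 ohm/m

1.883 ohm/m
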